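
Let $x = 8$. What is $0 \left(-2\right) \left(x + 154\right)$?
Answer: $0$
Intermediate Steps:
$0 \left(-2\right) \left(x + 154\right) = 0 \left(-2\right) \left(8 + 154\right) = 0 \cdot 162 = 0$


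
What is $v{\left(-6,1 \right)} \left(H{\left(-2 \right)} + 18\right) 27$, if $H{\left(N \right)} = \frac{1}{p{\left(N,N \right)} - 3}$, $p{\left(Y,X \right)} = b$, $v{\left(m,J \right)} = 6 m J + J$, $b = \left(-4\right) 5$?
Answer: $- \frac{390285}{23} \approx -16969.0$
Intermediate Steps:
$b = -20$
$v{\left(m,J \right)} = J + 6 J m$ ($v{\left(m,J \right)} = 6 J m + J = J + 6 J m$)
$p{\left(Y,X \right)} = -20$
$H{\left(N \right)} = - \frac{1}{23}$ ($H{\left(N \right)} = \frac{1}{-20 - 3} = \frac{1}{-23} = - \frac{1}{23}$)
$v{\left(-6,1 \right)} \left(H{\left(-2 \right)} + 18\right) 27 = 1 \left(1 + 6 \left(-6\right)\right) \left(- \frac{1}{23} + 18\right) 27 = 1 \left(1 - 36\right) \frac{413}{23} \cdot 27 = 1 \left(-35\right) \frac{413}{23} \cdot 27 = \left(-35\right) \frac{413}{23} \cdot 27 = \left(- \frac{14455}{23}\right) 27 = - \frac{390285}{23}$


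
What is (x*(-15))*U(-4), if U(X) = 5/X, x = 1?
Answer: 75/4 ≈ 18.750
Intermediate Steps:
(x*(-15))*U(-4) = (1*(-15))*(5/(-4)) = -75*(-1)/4 = -15*(-5/4) = 75/4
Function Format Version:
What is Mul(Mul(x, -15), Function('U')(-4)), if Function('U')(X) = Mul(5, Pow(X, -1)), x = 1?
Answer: Rational(75, 4) ≈ 18.750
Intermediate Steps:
Mul(Mul(x, -15), Function('U')(-4)) = Mul(Mul(1, -15), Mul(5, Pow(-4, -1))) = Mul(-15, Mul(5, Rational(-1, 4))) = Mul(-15, Rational(-5, 4)) = Rational(75, 4)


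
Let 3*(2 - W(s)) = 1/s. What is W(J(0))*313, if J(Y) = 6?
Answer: 10955/18 ≈ 608.61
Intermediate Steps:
W(s) = 2 - 1/(3*s)
W(J(0))*313 = (2 - ⅓/6)*313 = (2 - ⅓*⅙)*313 = (2 - 1/18)*313 = (35/18)*313 = 10955/18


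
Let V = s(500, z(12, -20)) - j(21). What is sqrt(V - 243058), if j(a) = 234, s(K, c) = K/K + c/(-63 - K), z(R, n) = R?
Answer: 3*I*sqrt(8568412415)/563 ≈ 493.25*I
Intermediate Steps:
s(K, c) = 1 + c/(-63 - K)
V = -131191/563 (V = (63 + 500 - 1*12)/(63 + 500) - 1*234 = (63 + 500 - 12)/563 - 234 = (1/563)*551 - 234 = 551/563 - 234 = -131191/563 ≈ -233.02)
sqrt(V - 243058) = sqrt(-131191/563 - 243058) = sqrt(-136972845/563) = 3*I*sqrt(8568412415)/563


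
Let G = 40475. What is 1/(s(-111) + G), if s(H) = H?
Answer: 1/40364 ≈ 2.4775e-5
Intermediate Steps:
1/(s(-111) + G) = 1/(-111 + 40475) = 1/40364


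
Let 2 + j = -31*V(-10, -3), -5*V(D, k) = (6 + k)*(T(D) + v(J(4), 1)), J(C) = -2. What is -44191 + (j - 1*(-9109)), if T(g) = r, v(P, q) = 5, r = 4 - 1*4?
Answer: -34991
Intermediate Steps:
r = 0 (r = 4 - 4 = 0)
T(g) = 0
V(D, k) = -6 - k (V(D, k) = -(6 + k)*(0 + 5)/5 = -(6 + k)*5/5 = -(30 + 5*k)/5 = -6 - k)
j = 91 (j = -2 - 31*(-6 - 1*(-3)) = -2 - 31*(-6 + 3) = -2 - 31*(-3) = -2 + 93 = 91)
-44191 + (j - 1*(-9109)) = -44191 + (91 - 1*(-9109)) = -44191 + (91 + 9109) = -44191 + 9200 = -34991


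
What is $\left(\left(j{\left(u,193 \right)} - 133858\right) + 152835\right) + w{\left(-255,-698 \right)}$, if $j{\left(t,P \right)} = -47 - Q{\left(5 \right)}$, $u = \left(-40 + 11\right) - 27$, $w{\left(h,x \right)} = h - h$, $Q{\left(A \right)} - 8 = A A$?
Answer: $18897$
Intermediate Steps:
$Q{\left(A \right)} = 8 + A^{2}$ ($Q{\left(A \right)} = 8 + A A = 8 + A^{2}$)
$w{\left(h,x \right)} = 0$
$u = -56$ ($u = -29 - 27 = -56$)
$j{\left(t,P \right)} = -80$ ($j{\left(t,P \right)} = -47 - \left(8 + 5^{2}\right) = -47 - \left(8 + 25\right) = -47 - 33 = -80$)
$\left(\left(j{\left(u,193 \right)} - 133858\right) + 152835\right) + w{\left(-255,-698 \right)} = \left(\left(-80 - 133858\right) + 152835\right) + 0 = \left(-133938 + 152835\right) + 0 = 18897 + 0 = 18897$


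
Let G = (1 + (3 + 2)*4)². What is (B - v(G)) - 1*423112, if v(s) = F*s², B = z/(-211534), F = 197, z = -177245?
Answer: -8193953135801/211534 ≈ -3.8736e+7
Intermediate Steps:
G = 441 (G = (1 + 5*4)² = (1 + 20)² = 21² = 441)
B = 177245/211534 (B = -177245/(-211534) = -177245*(-1/211534) = 177245/211534 ≈ 0.83790)
v(s) = 197*s²
(B - v(G)) - 1*423112 = (177245/211534 - 197*441²) - 1*423112 = (177245/211534 - 197*194481) - 423112 = (177245/211534 - 1*38312757) - 423112 = (177245/211534 - 38312757) - 423112 = -8104450561993/211534 - 423112 = -8193953135801/211534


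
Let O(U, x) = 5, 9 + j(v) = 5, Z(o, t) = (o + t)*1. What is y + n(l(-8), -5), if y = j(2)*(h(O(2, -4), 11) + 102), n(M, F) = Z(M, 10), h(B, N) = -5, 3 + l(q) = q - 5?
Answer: -394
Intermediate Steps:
Z(o, t) = o + t
j(v) = -4 (j(v) = -9 + 5 = -4)
l(q) = -8 + q (l(q) = -3 + (q - 5) = -3 + (-5 + q) = -8 + q)
n(M, F) = 10 + M (n(M, F) = M + 10 = 10 + M)
y = -388 (y = -4*(-5 + 102) = -4*97 = -388)
y + n(l(-8), -5) = -388 + (10 + (-8 - 8)) = -388 + (10 - 16) = -388 - 6 = -394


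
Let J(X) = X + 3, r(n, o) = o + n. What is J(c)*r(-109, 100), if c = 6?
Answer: -81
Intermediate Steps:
r(n, o) = n + o
J(X) = 3 + X
J(c)*r(-109, 100) = (3 + 6)*(-109 + 100) = 9*(-9) = -81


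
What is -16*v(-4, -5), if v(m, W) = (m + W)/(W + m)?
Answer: -16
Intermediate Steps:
v(m, W) = 1 (v(m, W) = (W + m)/(W + m) = 1)
-16*v(-4, -5) = -16*1 = -16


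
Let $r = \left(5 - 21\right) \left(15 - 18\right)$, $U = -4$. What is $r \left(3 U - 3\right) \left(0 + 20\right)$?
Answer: $-14400$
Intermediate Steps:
$r = 48$ ($r = \left(-16\right) \left(-3\right) = 48$)
$r \left(3 U - 3\right) \left(0 + 20\right) = 48 \left(3 \left(-4\right) - 3\right) \left(0 + 20\right) = 48 \left(-12 - 3\right) 20 = 48 \left(\left(-15\right) 20\right) = 48 \left(-300\right) = -14400$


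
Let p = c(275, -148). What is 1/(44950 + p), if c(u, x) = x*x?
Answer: 1/66854 ≈ 1.4958e-5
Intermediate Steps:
c(u, x) = x²
p = 21904 (p = (-148)² = 21904)
1/(44950 + p) = 1/(44950 + 21904) = 1/66854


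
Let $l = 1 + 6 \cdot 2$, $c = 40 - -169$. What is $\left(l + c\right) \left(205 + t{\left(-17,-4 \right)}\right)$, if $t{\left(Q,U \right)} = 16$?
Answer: $49062$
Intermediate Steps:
$c = 209$ ($c = 40 + 169 = 209$)
$l = 13$ ($l = 1 + 12 = 13$)
$\left(l + c\right) \left(205 + t{\left(-17,-4 \right)}\right) = \left(13 + 209\right) \left(205 + 16\right) = 222 \cdot 221 = 49062$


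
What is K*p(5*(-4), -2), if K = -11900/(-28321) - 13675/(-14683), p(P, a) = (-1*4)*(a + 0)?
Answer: 4496139000/415837243 ≈ 10.812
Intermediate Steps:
p(P, a) = -4*a
K = 562017375/415837243 (K = -11900*(-1/28321) - 13675*(-1/14683) = 11900/28321 + 13675/14683 = 562017375/415837243 ≈ 1.3515)
K*p(5*(-4), -2) = 562017375*(-4*(-2))/415837243 = (562017375/415837243)*8 = 4496139000/415837243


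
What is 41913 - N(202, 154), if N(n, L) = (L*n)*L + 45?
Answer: -4748764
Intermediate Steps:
N(n, L) = 45 + n*L² (N(n, L) = n*L² + 45 = 45 + n*L²)
41913 - N(202, 154) = 41913 - (45 + 202*154²) = 41913 - (45 + 202*23716) = 41913 - (45 + 4790632) = 41913 - 1*4790677 = 41913 - 4790677 = -4748764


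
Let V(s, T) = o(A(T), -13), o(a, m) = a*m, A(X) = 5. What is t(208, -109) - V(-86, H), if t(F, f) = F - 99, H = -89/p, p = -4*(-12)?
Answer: 174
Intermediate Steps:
p = 48
H = -89/48 ≈ -1.8542
V(s, T) = -65 (V(s, T) = 5*(-13) = -65)
t(F, f) = -99 + F
t(208, -109) - V(-86, H) = (-99 + 208) - 1*(-65) = 109 + 65 = 174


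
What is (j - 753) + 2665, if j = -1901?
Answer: 11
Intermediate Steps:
(j - 753) + 2665 = (-1901 - 753) + 2665 = -2654 + 2665 = 11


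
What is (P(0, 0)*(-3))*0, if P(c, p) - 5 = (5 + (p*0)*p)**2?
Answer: 0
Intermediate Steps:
P(c, p) = 30 (P(c, p) = 5 + (5 + (p*0)*p)**2 = 5 + (5 + 0*p)**2 = 5 + (5 + 0)**2 = 5 + 5**2 = 5 + 25 = 30)
(P(0, 0)*(-3))*0 = (30*(-3))*0 = -90*0 = 0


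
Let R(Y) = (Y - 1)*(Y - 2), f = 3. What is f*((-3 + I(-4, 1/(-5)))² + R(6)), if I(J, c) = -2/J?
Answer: 315/4 ≈ 78.750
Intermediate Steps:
R(Y) = (-1 + Y)*(-2 + Y)
f*((-3 + I(-4, 1/(-5)))² + R(6)) = 3*((-3 - 2/(-4))² + (2 + 6² - 3*6)) = 3*((-3 - 2*(-¼))² + (2 + 36 - 18)) = 3*((-3 + ½)² + 20) = 3*((-5/2)² + 20) = 3*(25/4 + 20) = 3*(105/4) = 315/4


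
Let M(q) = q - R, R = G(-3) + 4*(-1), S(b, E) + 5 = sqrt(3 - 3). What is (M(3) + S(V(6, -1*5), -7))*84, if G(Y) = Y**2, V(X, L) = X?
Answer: -588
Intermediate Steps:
S(b, E) = -5 (S(b, E) = -5 + sqrt(3 - 3) = -5 + sqrt(0) = -5 + 0 = -5)
R = 5 (R = (-3)**2 + 4*(-1) = 9 - 4 = 5)
M(q) = -5 + q (M(q) = q - 1*5 = q - 5 = -5 + q)
(M(3) + S(V(6, -1*5), -7))*84 = ((-5 + 3) - 5)*84 = (-2 - 5)*84 = -7*84 = -588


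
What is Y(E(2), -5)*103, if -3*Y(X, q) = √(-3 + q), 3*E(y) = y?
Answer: -206*I*√2/3 ≈ -97.109*I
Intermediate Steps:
E(y) = y/3
Y(X, q) = -√(-3 + q)/3
Y(E(2), -5)*103 = -√(-3 - 5)/3*103 = -2*I*√2/3*103 = -206*I*√2/3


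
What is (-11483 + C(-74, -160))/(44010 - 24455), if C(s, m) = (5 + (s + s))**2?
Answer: 8966/19555 ≈ 0.45850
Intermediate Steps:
C(s, m) = (5 + 2*s)**2
(-11483 + C(-74, -160))/(44010 - 24455) = (-11483 + (5 + 2*(-74))**2)/(44010 - 24455) = (-11483 + (5 - 148)**2)/19555 = (-11483 + (-143)**2)*(1/19555) = (-11483 + 20449)*(1/19555) = 8966*(1/19555) = 8966/19555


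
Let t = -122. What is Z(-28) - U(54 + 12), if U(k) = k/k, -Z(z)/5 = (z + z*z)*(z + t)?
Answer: 566999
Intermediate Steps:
Z(z) = -5*(-122 + z)*(z + z²) (Z(z) = -5*(z + z*z)*(z - 122) = -5*(z + z²)*(-122 + z) = -5*(-122 + z)*(z + z²))
U(k) = 1
Z(-28) - U(54 + 12) = 5*(-28)*(122 - 1*(-28)² + 121*(-28)) - 1*1 = 5*(-28)*(122 - 1*784 - 3388) - 1 = 5*(-28)*(122 - 784 - 3388) - 1 = 5*(-28)*(-4050) - 1 = 567000 - 1 = 566999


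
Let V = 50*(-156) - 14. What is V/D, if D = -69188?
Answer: 3907/34594 ≈ 0.11294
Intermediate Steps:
V = -7814 (V = -7800 - 14 = -7814)
V/D = -7814/(-69188) = -7814*(-1/69188) = 3907/34594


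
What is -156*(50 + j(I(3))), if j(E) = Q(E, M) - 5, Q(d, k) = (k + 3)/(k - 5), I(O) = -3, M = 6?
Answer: -8424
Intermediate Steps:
Q(d, k) = (3 + k)/(-5 + k)
j(E) = 4 (j(E) = (3 + 6)/(-5 + 6) - 5 = 9/1 - 5 = 1*9 - 5 = 9 - 5 = 4)
-156*(50 + j(I(3))) = -156*(50 + 4) = -156*54 = -8424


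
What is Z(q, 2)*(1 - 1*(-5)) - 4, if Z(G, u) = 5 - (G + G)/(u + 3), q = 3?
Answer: 94/5 ≈ 18.800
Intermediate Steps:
Z(G, u) = 5 - 2*G/(3 + u)
Z(q, 2)*(1 - 1*(-5)) - 4 = ((15 - 2*3 + 5*2)/(3 + 2))*(1 - 1*(-5)) - 4 = ((15 - 6 + 10)/5)*(1 + 5) - 4 = ((1/5)*19)*6 - 4 = (19/5)*6 - 4 = 114/5 - 4 = 94/5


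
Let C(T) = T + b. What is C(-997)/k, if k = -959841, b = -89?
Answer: 362/319947 ≈ 0.0011314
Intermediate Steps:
C(T) = -89 + T (C(T) = T - 89 = -89 + T)
C(-997)/k = (-89 - 997)/(-959841) = -1086*(-1/959841) = 362/319947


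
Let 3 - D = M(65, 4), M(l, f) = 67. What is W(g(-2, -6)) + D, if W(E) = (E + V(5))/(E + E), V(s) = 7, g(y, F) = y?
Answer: -261/4 ≈ -65.250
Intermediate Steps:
W(E) = (7 + E)/(2*E) (W(E) = (E + 7)/(E + E) = (7 + E)/((2*E)) = (7 + E)*(1/(2*E)) = (7 + E)/(2*E))
D = -64 (D = 3 - 1*67 = 3 - 67 = -64)
W(g(-2, -6)) + D = (½)*(7 - 2)/(-2) - 64 = (½)*(-½)*5 - 64 = -5/4 - 64 = -261/4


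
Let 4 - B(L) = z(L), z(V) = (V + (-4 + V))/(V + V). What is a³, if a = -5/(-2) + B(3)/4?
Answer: 68921/1728 ≈ 39.885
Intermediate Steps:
z(V) = (-4 + 2*V)/(2*V) (z(V) = (-4 + 2*V)/((2*V)) = (-4 + 2*V)*(1/(2*V)) = (-4 + 2*V)/(2*V))
B(L) = 4 - (-2 + L)/L
a = 41/12 (a = -5/(-2) + (3 + 2/3)/4 = -5*(-½) + (3 + 2*(⅓))*(¼) = 5/2 + (3 + ⅔)*(¼) = 5/2 + (11/3)*(¼) = 5/2 + 11/12 = 41/12 ≈ 3.4167)
a³ = (41/12)³ = 68921/1728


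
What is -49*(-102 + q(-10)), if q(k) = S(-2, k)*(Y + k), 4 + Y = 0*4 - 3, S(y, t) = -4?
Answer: 1666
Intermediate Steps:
Y = -7 (Y = -4 + (0*4 - 3) = -4 + (0 - 3) = -4 - 3 = -7)
q(k) = 28 - 4*k (q(k) = -4*(-7 + k) = 28 - 4*k)
-49*(-102 + q(-10)) = -49*(-102 + (28 - 4*(-10))) = -49*(-102 + (28 + 40)) = -49*(-102 + 68) = -49*(-34) = 1666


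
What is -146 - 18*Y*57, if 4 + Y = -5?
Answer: 9088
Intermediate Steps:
Y = -9 (Y = -4 - 5 = -9)
-146 - 18*Y*57 = -146 - 18*(-9)*57 = -146 + 162*57 = -146 + 9234 = 9088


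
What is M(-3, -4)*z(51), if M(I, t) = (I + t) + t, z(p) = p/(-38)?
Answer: 561/38 ≈ 14.763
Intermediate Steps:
z(p) = -p/38 (z(p) = p*(-1/38) = -p/38)
M(I, t) = I + 2*t
M(-3, -4)*z(51) = (-3 + 2*(-4))*(-1/38*51) = (-3 - 8)*(-51/38) = -11*(-51/38) = 561/38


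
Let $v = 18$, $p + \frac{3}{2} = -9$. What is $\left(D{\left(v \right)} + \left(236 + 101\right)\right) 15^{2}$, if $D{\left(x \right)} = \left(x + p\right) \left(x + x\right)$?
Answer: $136575$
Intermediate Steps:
$p = - \frac{21}{2}$ ($p = - \frac{3}{2} - 9 = - \frac{21}{2} \approx -10.5$)
$D{\left(x \right)} = 2 x \left(- \frac{21}{2} + x\right)$ ($D{\left(x \right)} = \left(x - \frac{21}{2}\right) \left(x + x\right) = \left(- \frac{21}{2} + x\right) 2 x = 2 x \left(- \frac{21}{2} + x\right)$)
$\left(D{\left(v \right)} + \left(236 + 101\right)\right) 15^{2} = \left(18 \left(-21 + 2 \cdot 18\right) + \left(236 + 101\right)\right) 15^{2} = \left(18 \left(-21 + 36\right) + 337\right) 225 = \left(18 \cdot 15 + 337\right) 225 = \left(270 + 337\right) 225 = 607 \cdot 225 = 136575$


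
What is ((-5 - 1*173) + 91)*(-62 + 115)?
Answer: -4611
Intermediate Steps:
((-5 - 1*173) + 91)*(-62 + 115) = ((-5 - 173) + 91)*53 = (-178 + 91)*53 = -87*53 = -4611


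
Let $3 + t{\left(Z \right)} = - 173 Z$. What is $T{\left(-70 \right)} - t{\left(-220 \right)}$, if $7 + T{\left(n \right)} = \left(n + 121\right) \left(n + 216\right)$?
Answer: $-30618$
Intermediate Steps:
$t{\left(Z \right)} = -3 - 173 Z$
$T{\left(n \right)} = -7 + \left(121 + n\right) \left(216 + n\right)$ ($T{\left(n \right)} = -7 + \left(n + 121\right) \left(n + 216\right) = -7 + \left(121 + n\right) \left(216 + n\right)$)
$T{\left(-70 \right)} - t{\left(-220 \right)} = \left(26129 + \left(-70\right)^{2} + 337 \left(-70\right)\right) - \left(-3 - -38060\right) = \left(26129 + 4900 - 23590\right) - \left(-3 + 38060\right) = 7439 - 38057 = -30618$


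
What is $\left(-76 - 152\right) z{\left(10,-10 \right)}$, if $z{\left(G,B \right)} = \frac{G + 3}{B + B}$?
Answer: $\frac{741}{5} \approx 148.2$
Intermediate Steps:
$z{\left(G,B \right)} = \frac{3 + G}{2 B}$
$\left(-76 - 152\right) z{\left(10,-10 \right)} = \left(-76 - 152\right) \frac{3 + 10}{2 \left(-10\right)} = - 228 \cdot \frac{1}{2} \left(- \frac{1}{10}\right) 13 = \left(-228\right) \left(- \frac{13}{20}\right) = \frac{741}{5}$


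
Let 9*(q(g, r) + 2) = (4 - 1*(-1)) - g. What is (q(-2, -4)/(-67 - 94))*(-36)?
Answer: -44/161 ≈ -0.27329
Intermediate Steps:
q(g, r) = -13/9 - g/9 (q(g, r) = -2 + ((4 - 1*(-1)) - g)/9 = -2 + ((4 + 1) - g)/9 = -2 + (5 - g)/9 = -2 + (5/9 - g/9) = -13/9 - g/9)
(q(-2, -4)/(-67 - 94))*(-36) = ((-13/9 - 1/9*(-2))/(-67 - 94))*(-36) = ((-13/9 + 2/9)/(-161))*(-36) = -1/161*(-11/9)*(-36) = (11/1449)*(-36) = -44/161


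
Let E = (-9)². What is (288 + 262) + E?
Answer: 631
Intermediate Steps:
E = 81
(288 + 262) + E = (288 + 262) + 81 = 550 + 81 = 631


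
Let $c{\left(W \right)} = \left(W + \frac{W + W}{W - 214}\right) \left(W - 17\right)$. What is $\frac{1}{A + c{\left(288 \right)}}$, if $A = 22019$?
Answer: $\frac{37}{3780527} \approx 9.787 \cdot 10^{-6}$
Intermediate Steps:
$c{\left(W \right)} = \left(-17 + W\right) \left(W + \frac{2 W}{-214 + W}\right)$ ($c{\left(W \right)} = \left(W + \frac{2 W}{-214 + W}\right) \left(-17 + W\right) = \left(-17 + W\right) \left(W + \frac{2 W}{-214 + W}\right)$)
$\frac{1}{A + c{\left(288 \right)}} = \frac{1}{22019 + \frac{288 \left(3604 + 288^{2} - 65952\right)}{-214 + 288}} = \frac{1}{22019 + \frac{288 \left(3604 + 82944 - 65952\right)}{74}} = \frac{1}{22019 + 288 \cdot \frac{1}{74} \cdot 20596} = \frac{1}{22019 + \frac{2965824}{37}} = \frac{1}{\frac{3780527}{37}} = \frac{37}{3780527}$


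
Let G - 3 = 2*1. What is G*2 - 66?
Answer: -56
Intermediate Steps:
G = 5 (G = 3 + 2*1 = 3 + 2 = 5)
G*2 - 66 = 5*2 - 66 = 10 - 66 = -56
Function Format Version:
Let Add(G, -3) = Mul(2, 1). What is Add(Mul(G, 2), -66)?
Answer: -56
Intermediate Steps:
G = 5 (G = Add(3, Mul(2, 1)) = Add(3, 2) = 5)
Add(Mul(G, 2), -66) = Add(Mul(5, 2), -66) = Add(10, -66) = -56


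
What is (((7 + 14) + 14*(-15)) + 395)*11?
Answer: 2266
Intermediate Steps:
(((7 + 14) + 14*(-15)) + 395)*11 = ((21 - 210) + 395)*11 = (-189 + 395)*11 = 206*11 = 2266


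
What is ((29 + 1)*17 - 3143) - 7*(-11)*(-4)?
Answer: -2941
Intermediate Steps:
((29 + 1)*17 - 3143) - 7*(-11)*(-4) = (30*17 - 3143) + 77*(-4) = (510 - 3143) - 308 = -2633 - 308 = -2941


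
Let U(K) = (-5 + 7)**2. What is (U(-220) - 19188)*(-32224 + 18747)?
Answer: 258542768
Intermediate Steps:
U(K) = 4 (U(K) = 2**2 = 4)
(U(-220) - 19188)*(-32224 + 18747) = (4 - 19188)*(-32224 + 18747) = -19184*(-13477) = 258542768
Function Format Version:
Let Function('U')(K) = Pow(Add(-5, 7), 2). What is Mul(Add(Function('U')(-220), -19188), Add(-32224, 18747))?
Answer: 258542768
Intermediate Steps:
Function('U')(K) = 4 (Function('U')(K) = Pow(2, 2) = 4)
Mul(Add(Function('U')(-220), -19188), Add(-32224, 18747)) = Mul(Add(4, -19188), Add(-32224, 18747)) = Mul(-19184, -13477) = 258542768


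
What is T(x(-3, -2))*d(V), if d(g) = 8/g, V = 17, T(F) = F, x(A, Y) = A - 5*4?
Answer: -184/17 ≈ -10.824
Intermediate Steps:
x(A, Y) = -20 + A (x(A, Y) = A - 20 = -20 + A)
T(x(-3, -2))*d(V) = (-20 - 3)*(8/17) = -184/17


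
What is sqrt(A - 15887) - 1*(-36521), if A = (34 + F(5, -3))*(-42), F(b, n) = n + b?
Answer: 36521 + I*sqrt(17399) ≈ 36521.0 + 131.91*I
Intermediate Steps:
F(b, n) = b + n
A = -1512 (A = (34 + (5 - 3))*(-42) = (34 + 2)*(-42) = 36*(-42) = -1512)
sqrt(A - 15887) - 1*(-36521) = sqrt(-1512 - 15887) - 1*(-36521) = sqrt(-17399) + 36521 = I*sqrt(17399) + 36521 = 36521 + I*sqrt(17399)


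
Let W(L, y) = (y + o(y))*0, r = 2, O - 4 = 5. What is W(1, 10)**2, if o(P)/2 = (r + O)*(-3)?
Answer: 0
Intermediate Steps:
O = 9 (O = 4 + 5 = 9)
o(P) = -66 (o(P) = 2*((2 + 9)*(-3)) = 2*(11*(-3)) = 2*(-33) = -66)
W(L, y) = 0 (W(L, y) = (y - 66)*0 = (-66 + y)*0 = 0)
W(1, 10)**2 = 0**2 = 0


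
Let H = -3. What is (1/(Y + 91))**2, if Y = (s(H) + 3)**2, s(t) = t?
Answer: 1/8281 ≈ 0.00012076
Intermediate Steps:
Y = 0 (Y = (-3 + 3)**2 = 0**2 = 0)
(1/(Y + 91))**2 = (1/(0 + 91))**2 = (1/91)**2 = 1/8281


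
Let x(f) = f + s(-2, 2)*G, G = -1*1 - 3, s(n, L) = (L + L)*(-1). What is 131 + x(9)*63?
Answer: 1706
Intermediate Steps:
s(n, L) = -2*L (s(n, L) = (2*L)*(-1) = -2*L)
G = -4 (G = -1 - 3 = -4)
x(f) = 16 + f (x(f) = f - 2*2*(-4) = f - 4*(-4) = f + 16 = 16 + f)
131 + x(9)*63 = 131 + (16 + 9)*63 = 131 + 25*63 = 131 + 1575 = 1706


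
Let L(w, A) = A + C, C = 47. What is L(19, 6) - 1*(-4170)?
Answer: 4223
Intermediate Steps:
L(w, A) = 47 + A (L(w, A) = A + 47 = 47 + A)
L(19, 6) - 1*(-4170) = (47 + 6) - 1*(-4170) = 53 + 4170 = 4223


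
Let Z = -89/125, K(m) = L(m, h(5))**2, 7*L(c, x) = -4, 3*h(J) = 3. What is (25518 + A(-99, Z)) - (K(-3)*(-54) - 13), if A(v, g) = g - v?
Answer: 157087389/6125 ≈ 25647.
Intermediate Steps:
h(J) = 1 (h(J) = (1/3)*3 = 1)
L(c, x) = -4/7 (L(c, x) = (1/7)*(-4) = -4/7)
K(m) = 16/49 (K(m) = (-4/7)**2 = 16/49)
Z = -89/125 (Z = -89*1/125 = -89/125 ≈ -0.71200)
(25518 + A(-99, Z)) - (K(-3)*(-54) - 13) = (25518 + (-89/125 - 1*(-99))) - ((16/49)*(-54) - 13) = (25518 + (-89/125 + 99)) - (-864/49 - 13) = (25518 + 12286/125) - 1*(-1501/49) = 3202036/125 + 1501/49 = 157087389/6125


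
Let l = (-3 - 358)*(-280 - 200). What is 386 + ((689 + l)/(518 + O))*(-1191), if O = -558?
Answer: 207212519/40 ≈ 5.1803e+6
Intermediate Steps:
l = 173280 (l = -361*(-480) = 173280)
386 + ((689 + l)/(518 + O))*(-1191) = 386 + ((689 + 173280)/(518 - 558))*(-1191) = 386 + (173969/(-40))*(-1191) = 386 + (173969*(-1/40))*(-1191) = 386 - 173969/40*(-1191) = 386 + 207197079/40 = 207212519/40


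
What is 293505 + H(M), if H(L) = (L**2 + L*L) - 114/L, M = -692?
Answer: 432926675/346 ≈ 1.2512e+6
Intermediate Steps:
H(L) = -114/L + 2*L**2 (H(L) = (L**2 + L**2) - 114/L = 2*L**2 - 114/L = -114/L + 2*L**2)
293505 + H(M) = 293505 + 2*(-57 + (-692)**3)/(-692) = 293505 + 2*(-1/692)*(-57 - 331373888) = 293505 + 2*(-1/692)*(-331373945) = 293505 + 331373945/346 = 432926675/346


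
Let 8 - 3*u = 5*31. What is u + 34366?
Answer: 34317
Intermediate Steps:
u = -49 (u = 8/3 - 5*31/3 = 8/3 - ⅓*155 = 8/3 - 155/3 = -49)
u + 34366 = -49 + 34366 = 34317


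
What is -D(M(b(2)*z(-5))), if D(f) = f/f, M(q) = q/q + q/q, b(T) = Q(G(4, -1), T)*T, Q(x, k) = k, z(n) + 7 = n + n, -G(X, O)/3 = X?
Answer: -1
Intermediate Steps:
G(X, O) = -3*X
z(n) = -7 + 2*n (z(n) = -7 + (n + n) = -7 + 2*n)
b(T) = T² (b(T) = T*T = T²)
M(q) = 2 (M(q) = 1 + 1 = 2)
D(f) = 1
-D(M(b(2)*z(-5))) = -1*1 = -1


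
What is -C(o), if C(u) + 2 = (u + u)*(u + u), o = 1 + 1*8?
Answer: -322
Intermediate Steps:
o = 9 (o = 1 + 8 = 9)
C(u) = -2 + 4*u**2 (C(u) = -2 + (u + u)*(u + u) = -2 + (2*u)*(2*u) = -2 + 4*u**2)
-C(o) = -(-2 + 4*9**2) = -(-2 + 4*81) = -(-2 + 324) = -1*322 = -322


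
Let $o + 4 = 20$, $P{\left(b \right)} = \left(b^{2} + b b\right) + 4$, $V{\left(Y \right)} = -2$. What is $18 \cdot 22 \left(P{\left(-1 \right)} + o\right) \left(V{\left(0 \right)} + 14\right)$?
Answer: $104544$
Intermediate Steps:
$P{\left(b \right)} = 4 + 2 b^{2}$ ($P{\left(b \right)} = \left(b^{2} + b^{2}\right) + 4 = 2 b^{2} + 4 = 4 + 2 b^{2}$)
$o = 16$ ($o = -4 + 20 = 16$)
$18 \cdot 22 \left(P{\left(-1 \right)} + o\right) \left(V{\left(0 \right)} + 14\right) = 18 \cdot 22 \left(\left(4 + 2 \left(-1\right)^{2}\right) + 16\right) \left(-2 + 14\right) = 396 \left(\left(4 + 2 \cdot 1\right) + 16\right) 12 = 396 \left(\left(4 + 2\right) + 16\right) 12 = 396 \left(6 + 16\right) 12 = 396 \cdot 22 \cdot 12 = 396 \cdot 264 = 104544$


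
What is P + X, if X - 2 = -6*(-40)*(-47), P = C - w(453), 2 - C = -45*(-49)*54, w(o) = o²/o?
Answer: -130799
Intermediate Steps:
w(o) = o
C = -119068 (C = 2 - (-45*(-49))*54 = 2 - 2205*54 = 2 - 1*119070 = 2 - 119070 = -119068)
P = -119521 (P = -119068 - 1*453 = -119068 - 453 = -119521)
X = -11278 (X = 2 - 6*(-40)*(-47) = 2 + 240*(-47) = 2 - 11280 = -11278)
P + X = -119521 - 11278 = -130799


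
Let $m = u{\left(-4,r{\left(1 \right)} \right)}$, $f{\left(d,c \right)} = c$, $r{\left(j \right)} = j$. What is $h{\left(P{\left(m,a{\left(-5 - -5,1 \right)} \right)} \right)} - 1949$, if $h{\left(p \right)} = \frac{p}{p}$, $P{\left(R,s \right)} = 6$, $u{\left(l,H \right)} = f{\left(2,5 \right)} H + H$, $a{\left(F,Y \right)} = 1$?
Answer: $-1948$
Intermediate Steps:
$u{\left(l,H \right)} = 6 H$ ($u{\left(l,H \right)} = 5 H + H = 6 H$)
$m = 6$ ($m = 6 \cdot 1 = 6$)
$h{\left(p \right)} = 1$
$h{\left(P{\left(m,a{\left(-5 - -5,1 \right)} \right)} \right)} - 1949 = 1 - 1949 = -1948$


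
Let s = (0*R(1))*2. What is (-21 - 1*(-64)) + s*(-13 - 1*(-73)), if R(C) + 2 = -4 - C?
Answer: 43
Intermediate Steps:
R(C) = -6 - C (R(C) = -2 + (-4 - C) = -6 - C)
s = 0 (s = (0*(-6 - 1*1))*2 = (0*(-6 - 1))*2 = (0*(-7))*2 = 0*2 = 0)
(-21 - 1*(-64)) + s*(-13 - 1*(-73)) = (-21 - 1*(-64)) + 0*(-13 - 1*(-73)) = (-21 + 64) + 0*(-13 + 73) = 43 + 0*60 = 43 + 0 = 43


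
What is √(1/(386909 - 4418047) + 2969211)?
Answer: √48249897209825939146/4031138 ≈ 1723.1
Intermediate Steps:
√(1/(386909 - 4418047) + 2969211) = √(1/(-4031138) + 2969211) = √(-1/4031138 + 2969211) = √(11969299292117/4031138) = √48249897209825939146/4031138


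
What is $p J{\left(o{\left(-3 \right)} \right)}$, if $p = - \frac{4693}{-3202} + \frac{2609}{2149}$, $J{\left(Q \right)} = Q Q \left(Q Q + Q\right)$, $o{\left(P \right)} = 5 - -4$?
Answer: $\frac{67211157375}{3440549} \approx 19535.0$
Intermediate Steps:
$o{\left(P \right)} = 9$ ($o{\left(P \right)} = 5 + 4 = 9$)
$J{\left(Q \right)} = Q^{2} \left(Q + Q^{2}\right)$ ($J{\left(Q \right)} = Q^{2} \left(Q^{2} + Q\right) = Q^{2} \left(Q + Q^{2}\right)$)
$p = \frac{18439275}{6881098}$ ($p = \left(-4693\right) \left(- \frac{1}{3202}\right) + 2609 \cdot \frac{1}{2149} = \frac{4693}{3202} + \frac{2609}{2149} = \frac{18439275}{6881098} \approx 2.6797$)
$p J{\left(o{\left(-3 \right)} \right)} = \frac{18439275 \cdot 9^{3} \left(1 + 9\right)}{6881098} = \frac{18439275 \cdot 729 \cdot 10}{6881098} = \frac{18439275}{6881098} \cdot 7290 = \frac{67211157375}{3440549}$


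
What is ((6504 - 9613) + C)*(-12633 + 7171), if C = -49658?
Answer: 288213354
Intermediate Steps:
((6504 - 9613) + C)*(-12633 + 7171) = ((6504 - 9613) - 49658)*(-12633 + 7171) = (-3109 - 49658)*(-5462) = -52767*(-5462) = 288213354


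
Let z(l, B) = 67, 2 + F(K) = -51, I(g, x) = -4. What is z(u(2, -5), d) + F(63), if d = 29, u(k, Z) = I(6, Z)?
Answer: 14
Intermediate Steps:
u(k, Z) = -4
F(K) = -53 (F(K) = -2 - 51 = -53)
z(u(2, -5), d) + F(63) = 67 - 53 = 14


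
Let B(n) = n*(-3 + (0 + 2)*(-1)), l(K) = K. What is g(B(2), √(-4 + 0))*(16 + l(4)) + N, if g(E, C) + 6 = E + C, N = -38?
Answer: -358 + 40*I ≈ -358.0 + 40.0*I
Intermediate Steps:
B(n) = -5*n (B(n) = n*(-3 + 2*(-1)) = n*(-3 - 2) = n*(-5) = -5*n)
g(E, C) = -6 + C + E (g(E, C) = -6 + (E + C) = -6 + (C + E) = -6 + C + E)
g(B(2), √(-4 + 0))*(16 + l(4)) + N = (-6 + √(-4 + 0) - 5*2)*(16 + 4) - 38 = (-6 + √(-4) - 10)*20 - 38 = (-6 + 2*I - 10)*20 - 38 = (-16 + 2*I)*20 - 38 = (-320 + 40*I) - 38 = -358 + 40*I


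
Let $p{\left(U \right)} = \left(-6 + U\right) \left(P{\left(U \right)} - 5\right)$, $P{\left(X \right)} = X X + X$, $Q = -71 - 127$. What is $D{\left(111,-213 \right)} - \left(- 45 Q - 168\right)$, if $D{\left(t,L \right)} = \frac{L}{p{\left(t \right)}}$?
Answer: $- \frac{3802289261}{434945} \approx -8742.0$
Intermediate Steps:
$Q = -198$
$P{\left(X \right)} = X + X^{2}$ ($P{\left(X \right)} = X^{2} + X = X + X^{2}$)
$p{\left(U \right)} = \left(-6 + U\right) \left(-5 + U \left(1 + U\right)\right)$ ($p{\left(U \right)} = \left(-6 + U\right) \left(U \left(1 + U\right) - 5\right) = \left(-6 + U\right) \left(-5 + U \left(1 + U\right)\right)$)
$D{\left(t,L \right)} = \frac{L}{30 + t^{3} - 11 t - 5 t^{2}}$
$D{\left(111,-213 \right)} - \left(- 45 Q - 168\right) = - \frac{213}{30 + 111^{3} - 1221 - 5 \cdot 111^{2}} - \left(\left(-45\right) \left(-198\right) - 168\right) = - \frac{213}{30 + 1367631 - 1221 - 61605} - \left(8910 - 168\right) = - \frac{213}{30 + 1367631 - 1221 - 61605} - 8742 = - \frac{213}{1304835} - 8742 = \left(-213\right) \frac{1}{1304835} - 8742 = - \frac{71}{434945} - 8742 = - \frac{3802289261}{434945}$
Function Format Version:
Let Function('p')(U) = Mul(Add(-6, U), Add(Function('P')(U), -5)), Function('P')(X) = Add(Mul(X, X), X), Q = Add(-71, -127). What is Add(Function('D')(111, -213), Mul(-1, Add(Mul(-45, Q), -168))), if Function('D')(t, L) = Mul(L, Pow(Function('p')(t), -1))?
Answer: Rational(-3802289261, 434945) ≈ -8742.0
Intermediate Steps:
Q = -198
Function('P')(X) = Add(X, Pow(X, 2)) (Function('P')(X) = Add(Pow(X, 2), X) = Add(X, Pow(X, 2)))
Function('p')(U) = Mul(Add(-6, U), Add(-5, Mul(U, Add(1, U)))) (Function('p')(U) = Mul(Add(-6, U), Add(Mul(U, Add(1, U)), -5)) = Mul(Add(-6, U), Add(-5, Mul(U, Add(1, U)))))
Function('D')(t, L) = Mul(L, Pow(Add(30, Pow(t, 3), Mul(-11, t), Mul(-5, Pow(t, 2))), -1))
Add(Function('D')(111, -213), Mul(-1, Add(Mul(-45, Q), -168))) = Add(Mul(-213, Pow(Add(30, Pow(111, 3), Mul(-11, 111), Mul(-5, Pow(111, 2))), -1)), Mul(-1, Add(Mul(-45, -198), -168))) = Add(Mul(-213, Pow(Add(30, 1367631, -1221, Mul(-5, 12321)), -1)), Mul(-1, Add(8910, -168))) = Add(Mul(-213, Pow(Add(30, 1367631, -1221, -61605), -1)), Mul(-1, 8742)) = Add(Mul(-213, Pow(1304835, -1)), -8742) = Add(Mul(-213, Rational(1, 1304835)), -8742) = Add(Rational(-71, 434945), -8742) = Rational(-3802289261, 434945)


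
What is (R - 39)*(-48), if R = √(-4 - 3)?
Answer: 1872 - 48*I*√7 ≈ 1872.0 - 127.0*I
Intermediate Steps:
R = I*√7 (R = √(-7) = I*√7 ≈ 2.6458*I)
(R - 39)*(-48) = (I*√7 - 39)*(-48) = (-39 + I*√7)*(-48) = 1872 - 48*I*√7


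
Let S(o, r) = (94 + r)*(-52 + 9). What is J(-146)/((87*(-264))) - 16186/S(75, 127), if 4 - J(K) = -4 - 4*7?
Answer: 10317165/6062914 ≈ 1.7017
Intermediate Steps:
J(K) = 36 (J(K) = 4 - (-4 - 4*7) = 4 - (-4 - 28) = 4 - 1*(-32) = 4 + 32 = 36)
S(o, r) = -4042 - 43*r (S(o, r) = (94 + r)*(-43) = -4042 - 43*r)
J(-146)/((87*(-264))) - 16186/S(75, 127) = 36/((87*(-264))) - 16186/(-4042 - 43*127) = 36/(-22968) - 16186/(-4042 - 5461) = 36*(-1/22968) - 16186/(-9503) = -1/638 - 16186*(-1/9503) = -1/638 + 16186/9503 = 10317165/6062914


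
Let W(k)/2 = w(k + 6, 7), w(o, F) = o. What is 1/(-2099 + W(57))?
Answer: -1/1973 ≈ -0.00050684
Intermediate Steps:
W(k) = 12 + 2*k (W(k) = 2*(k + 6) = 2*(6 + k) = 12 + 2*k)
1/(-2099 + W(57)) = 1/(-2099 + (12 + 2*57)) = 1/(-2099 + (12 + 114)) = 1/(-2099 + 126) = 1/(-1973) = -1/1973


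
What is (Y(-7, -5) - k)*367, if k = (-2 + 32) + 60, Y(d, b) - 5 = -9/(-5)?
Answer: -152672/5 ≈ -30534.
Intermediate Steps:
Y(d, b) = 34/5 (Y(d, b) = 5 - 9/(-5) = 5 - 9*(-⅕) = 5 + 9/5 = 34/5)
k = 90 (k = 30 + 60 = 90)
(Y(-7, -5) - k)*367 = (34/5 - 1*90)*367 = (34/5 - 90)*367 = -416/5*367 = -152672/5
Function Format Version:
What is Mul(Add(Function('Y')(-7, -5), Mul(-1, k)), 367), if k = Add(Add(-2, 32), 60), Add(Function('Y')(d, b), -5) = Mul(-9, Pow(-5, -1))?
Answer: Rational(-152672, 5) ≈ -30534.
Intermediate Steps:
Function('Y')(d, b) = Rational(34, 5) (Function('Y')(d, b) = Add(5, Mul(-9, Pow(-5, -1))) = Add(5, Mul(-9, Rational(-1, 5))) = Add(5, Rational(9, 5)) = Rational(34, 5))
k = 90 (k = Add(30, 60) = 90)
Mul(Add(Function('Y')(-7, -5), Mul(-1, k)), 367) = Mul(Add(Rational(34, 5), Mul(-1, 90)), 367) = Mul(Add(Rational(34, 5), -90), 367) = Mul(Rational(-416, 5), 367) = Rational(-152672, 5)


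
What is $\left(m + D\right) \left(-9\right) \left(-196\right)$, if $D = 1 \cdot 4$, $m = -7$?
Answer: $-5292$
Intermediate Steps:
$D = 4$
$\left(m + D\right) \left(-9\right) \left(-196\right) = \left(-7 + 4\right) \left(-9\right) \left(-196\right) = \left(-3\right) \left(-9\right) \left(-196\right) = 27 \left(-196\right) = -5292$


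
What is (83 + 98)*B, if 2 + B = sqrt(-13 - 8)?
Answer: -362 + 181*I*sqrt(21) ≈ -362.0 + 829.45*I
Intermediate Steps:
B = -2 + I*sqrt(21) (B = -2 + sqrt(-13 - 8) = -2 + sqrt(-21) = -2 + I*sqrt(21) ≈ -2.0 + 4.5826*I)
(83 + 98)*B = (83 + 98)*(-2 + I*sqrt(21)) = 181*(-2 + I*sqrt(21)) = -362 + 181*I*sqrt(21)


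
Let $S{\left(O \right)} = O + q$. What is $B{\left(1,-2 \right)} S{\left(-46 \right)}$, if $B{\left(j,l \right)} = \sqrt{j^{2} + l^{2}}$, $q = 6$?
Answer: $- 40 \sqrt{5} \approx -89.443$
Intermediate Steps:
$S{\left(O \right)} = 6 + O$ ($S{\left(O \right)} = O + 6 = 6 + O$)
$B{\left(1,-2 \right)} S{\left(-46 \right)} = \sqrt{1^{2} + \left(-2\right)^{2}} \left(6 - 46\right) = \sqrt{1 + 4} \left(-40\right) = \sqrt{5} \left(-40\right) = - 40 \sqrt{5}$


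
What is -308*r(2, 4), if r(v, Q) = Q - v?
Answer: -616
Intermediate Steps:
-308*r(2, 4) = -308*(4 - 1*2) = -308*(4 - 2) = -308*2 = -616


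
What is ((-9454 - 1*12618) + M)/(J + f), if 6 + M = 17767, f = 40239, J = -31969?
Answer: -4311/8270 ≈ -0.52128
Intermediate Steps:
M = 17761 (M = -6 + 17767 = 17761)
((-9454 - 1*12618) + M)/(J + f) = ((-9454 - 1*12618) + 17761)/(-31969 + 40239) = ((-9454 - 12618) + 17761)/8270 = (-22072 + 17761)*(1/8270) = -4311*1/8270 = -4311/8270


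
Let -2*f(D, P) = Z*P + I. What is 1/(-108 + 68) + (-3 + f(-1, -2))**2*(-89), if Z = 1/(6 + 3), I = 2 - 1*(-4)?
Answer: -10000121/3240 ≈ -3086.5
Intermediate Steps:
I = 6 (I = 2 + 4 = 6)
Z = 1/9 ≈ 0.11111
f(D, P) = -3 - P/18 (f(D, P) = -(P/9 + 6)/2 = -(6 + P/9)/2 = -3 - P/18)
1/(-108 + 68) + (-3 + f(-1, -2))**2*(-89) = 1/(-108 + 68) + (-3 + (-3 - 1/18*(-2)))**2*(-89) = 1/(-40) + (-3 + (-3 + 1/9))**2*(-89) = -1/40 + (-3 - 26/9)**2*(-89) = -1/40 + (-53/9)**2*(-89) = -1/40 + (2809/81)*(-89) = -1/40 - 250001/81 = -10000121/3240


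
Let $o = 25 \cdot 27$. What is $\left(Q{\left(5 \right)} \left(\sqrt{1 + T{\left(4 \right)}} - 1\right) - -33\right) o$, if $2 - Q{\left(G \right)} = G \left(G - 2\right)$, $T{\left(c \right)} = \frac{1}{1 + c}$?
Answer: $31050 - 1755 \sqrt{30} \approx 21437.0$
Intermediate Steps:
$Q{\left(G \right)} = 2 - G \left(-2 + G\right)$ ($Q{\left(G \right)} = 2 - G \left(G - 2\right) = 2 - G \left(-2 + G\right)$)
$o = 675$
$\left(Q{\left(5 \right)} \left(\sqrt{1 + T{\left(4 \right)}} - 1\right) - -33\right) o = \left(\left(2 - 5^{2} + 2 \cdot 5\right) \left(\sqrt{1 + \frac{1}{1 + 4}} - 1\right) - -33\right) 675 = \left(\left(2 - 25 + 10\right) \left(\sqrt{1 + \frac{1}{5}} - 1\right) + 33\right) 675 = \left(- 13 \left(\sqrt{\frac{6}{5}} - 1\right) + 33\right) 675 = \left(- 13 \left(\frac{\sqrt{30}}{5} - 1\right) + 33\right) 675 = \left(- 13 \left(-1 + \frac{\sqrt{30}}{5}\right) + 33\right) 675 = \left(\left(13 - \frac{13 \sqrt{30}}{5}\right) + 33\right) 675 = \left(46 - \frac{13 \sqrt{30}}{5}\right) 675 = 31050 - 1755 \sqrt{30}$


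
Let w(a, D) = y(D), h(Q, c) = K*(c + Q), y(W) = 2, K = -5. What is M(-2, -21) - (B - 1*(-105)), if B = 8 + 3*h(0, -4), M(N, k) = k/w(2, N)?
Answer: -367/2 ≈ -183.50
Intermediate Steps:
h(Q, c) = -5*Q - 5*c (h(Q, c) = -5*(c + Q) = -5*(Q + c) = -5*Q - 5*c)
w(a, D) = 2
M(N, k) = k/2
B = 68 (B = 8 + 3*(-5*0 - 5*(-4)) = 8 + 3*(0 + 20) = 8 + 3*20 = 8 + 60 = 68)
M(-2, -21) - (B - 1*(-105)) = (½)*(-21) - (68 - 1*(-105)) = -21/2 - (68 + 105) = -21/2 - 1*173 = -21/2 - 173 = -367/2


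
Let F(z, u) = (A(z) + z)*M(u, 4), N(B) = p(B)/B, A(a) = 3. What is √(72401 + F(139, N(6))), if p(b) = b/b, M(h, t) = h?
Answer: √651822/3 ≈ 269.12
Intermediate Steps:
p(b) = 1
N(B) = 1/B
F(z, u) = u*(3 + z) (F(z, u) = (3 + z)*u = u*(3 + z))
√(72401 + F(139, N(6))) = √(72401 + (3 + 139)/6) = √(72401 + (⅙)*142) = √(72401 + 71/3) = √(217274/3) = √651822/3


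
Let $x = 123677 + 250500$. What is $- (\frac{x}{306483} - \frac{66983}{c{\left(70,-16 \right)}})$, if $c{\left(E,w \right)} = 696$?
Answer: $\frac{6756241199}{71104056} \approx 95.019$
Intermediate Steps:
$x = 374177$
$- (\frac{x}{306483} - \frac{66983}{c{\left(70,-16 \right)}}) = - (\frac{374177}{306483} - \frac{66983}{696}) = \left(-1\right) \left(- \frac{6756241199}{71104056}\right) = \frac{6756241199}{71104056}$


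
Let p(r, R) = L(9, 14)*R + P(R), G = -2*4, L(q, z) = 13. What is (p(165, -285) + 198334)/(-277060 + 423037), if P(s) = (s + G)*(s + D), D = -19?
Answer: 94567/48659 ≈ 1.9435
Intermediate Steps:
G = -8
P(s) = (-19 + s)*(-8 + s) (P(s) = (s - 8)*(s - 19) = (-8 + s)*(-19 + s) = (-19 + s)*(-8 + s))
p(r, R) = 152 + R² - 14*R (p(r, R) = 13*R + (152 + R² - 27*R) = 152 + R² - 14*R)
(p(165, -285) + 198334)/(-277060 + 423037) = ((152 + (-285)² - 14*(-285)) + 198334)/(-277060 + 423037) = ((152 + 81225 + 3990) + 198334)/145977 = (85367 + 198334)*(1/145977) = 283701*(1/145977) = 94567/48659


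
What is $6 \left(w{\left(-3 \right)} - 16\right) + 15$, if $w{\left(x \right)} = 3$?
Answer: $-63$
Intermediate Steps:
$6 \left(w{\left(-3 \right)} - 16\right) + 15 = 6 \left(3 - 16\right) + 15 = 6 \left(-13\right) + 15 = -78 + 15 = -63$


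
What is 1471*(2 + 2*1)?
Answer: 5884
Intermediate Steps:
1471*(2 + 2*1) = 1471*(2 + 2) = 1471*4 = 5884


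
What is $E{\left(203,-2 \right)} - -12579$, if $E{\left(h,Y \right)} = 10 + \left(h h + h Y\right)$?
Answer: $53392$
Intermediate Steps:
$E{\left(h,Y \right)} = 10 + h^{2} + Y h$ ($E{\left(h,Y \right)} = 10 + \left(h^{2} + Y h\right) = 10 + h^{2} + Y h$)
$E{\left(203,-2 \right)} - -12579 = \left(10 + 203^{2} - 406\right) - -12579 = \left(10 + 41209 - 406\right) + 12579 = 40813 + 12579 = 53392$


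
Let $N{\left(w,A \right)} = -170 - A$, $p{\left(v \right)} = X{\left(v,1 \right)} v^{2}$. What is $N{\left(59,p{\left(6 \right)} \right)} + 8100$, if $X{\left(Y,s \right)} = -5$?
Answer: $8110$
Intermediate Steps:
$p{\left(v \right)} = - 5 v^{2}$
$N{\left(59,p{\left(6 \right)} \right)} + 8100 = \left(-170 - - 5 \cdot 6^{2}\right) + 8100 = \left(-170 - \left(-5\right) 36\right) + 8100 = \left(-170 - -180\right) + 8100 = \left(-170 + 180\right) + 8100 = 10 + 8100 = 8110$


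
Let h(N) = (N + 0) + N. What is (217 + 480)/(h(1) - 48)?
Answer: -697/46 ≈ -15.152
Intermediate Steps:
h(N) = 2*N (h(N) = N + N = 2*N)
(217 + 480)/(h(1) - 48) = (217 + 480)/(2*1 - 48) = 697/(2 - 48) = 697/(-46) = 697*(-1/46) = -697/46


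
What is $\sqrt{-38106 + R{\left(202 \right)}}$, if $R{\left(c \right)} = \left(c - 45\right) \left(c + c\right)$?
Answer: $\sqrt{25322} \approx 159.13$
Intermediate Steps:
$R{\left(c \right)} = 2 c \left(-45 + c\right)$ ($R{\left(c \right)} = \left(-45 + c\right) 2 c = 2 c \left(-45 + c\right)$)
$\sqrt{-38106 + R{\left(202 \right)}} = \sqrt{-38106 + 2 \cdot 202 \left(-45 + 202\right)} = \sqrt{-38106 + 2 \cdot 202 \cdot 157} = \sqrt{-38106 + 63428} = \sqrt{25322}$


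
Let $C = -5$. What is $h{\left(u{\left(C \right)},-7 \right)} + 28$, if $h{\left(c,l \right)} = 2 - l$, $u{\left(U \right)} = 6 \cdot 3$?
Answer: $37$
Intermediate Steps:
$u{\left(U \right)} = 18$
$h{\left(u{\left(C \right)},-7 \right)} + 28 = \left(2 - -7\right) + 28 = \left(2 + 7\right) + 28 = 9 + 28 = 37$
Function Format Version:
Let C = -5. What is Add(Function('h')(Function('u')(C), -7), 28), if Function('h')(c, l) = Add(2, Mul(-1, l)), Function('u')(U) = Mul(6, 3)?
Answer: 37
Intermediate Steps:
Function('u')(U) = 18
Add(Function('h')(Function('u')(C), -7), 28) = Add(Add(2, Mul(-1, -7)), 28) = Add(Add(2, 7), 28) = Add(9, 28) = 37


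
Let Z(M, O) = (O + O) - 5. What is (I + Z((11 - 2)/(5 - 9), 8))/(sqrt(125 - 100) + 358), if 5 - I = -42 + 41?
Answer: 17/363 ≈ 0.046832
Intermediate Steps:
Z(M, O) = -5 + 2*O (Z(M, O) = 2*O - 5 = -5 + 2*O)
I = 6 (I = 5 - (-42 + 41) = 5 - 1*(-1) = 5 + 1 = 6)
(I + Z((11 - 2)/(5 - 9), 8))/(sqrt(125 - 100) + 358) = (6 + (-5 + 2*8))/(sqrt(125 - 100) + 358) = (6 + (-5 + 16))/(sqrt(25) + 358) = (6 + 11)/(5 + 358) = 17/363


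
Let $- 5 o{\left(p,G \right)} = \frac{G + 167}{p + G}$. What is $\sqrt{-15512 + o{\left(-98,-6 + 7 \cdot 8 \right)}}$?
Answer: $\frac{i \sqrt{55839945}}{60} \approx 124.54 i$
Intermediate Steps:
$o{\left(p,G \right)} = - \frac{167 + G}{5 \left(G + p\right)}$ ($o{\left(p,G \right)} = - \frac{\left(G + 167\right) \frac{1}{p + G}}{5} = - \frac{\left(167 + G\right) \frac{1}{G + p}}{5} = - \frac{\frac{1}{G + p} \left(167 + G\right)}{5} = - \frac{167 + G}{5 \left(G + p\right)}$)
$\sqrt{-15512 + o{\left(-98,-6 + 7 \cdot 8 \right)}} = \sqrt{-15512 + \frac{-167 - \left(-6 + 7 \cdot 8\right)}{5 \left(\left(-6 + 7 \cdot 8\right) - 98\right)}} = \sqrt{-15512 + \frac{-167 - \left(-6 + 56\right)}{5 \left(\left(-6 + 56\right) - 98\right)}} = \sqrt{-15512 + \frac{-167 - 50}{5 \left(50 - 98\right)}} = \sqrt{-15512 + \frac{-167 - 50}{5 \left(-48\right)}} = \sqrt{-15512 + \frac{1}{5} \left(- \frac{1}{48}\right) \left(-217\right)} = \sqrt{-15512 + \frac{217}{240}} = \sqrt{- \frac{3722663}{240}} = \frac{i \sqrt{55839945}}{60}$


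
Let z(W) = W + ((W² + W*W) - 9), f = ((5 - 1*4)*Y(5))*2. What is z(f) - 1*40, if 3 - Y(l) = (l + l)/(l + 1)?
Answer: -289/9 ≈ -32.111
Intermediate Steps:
Y(l) = 3 - 2*l/(1 + l) (Y(l) = 3 - (l + l)/(l + 1) = 3 - 2*l/(1 + l))
f = 8/3 (f = ((5 - 1*4)*((3 + 5)/(1 + 5)))*2 = ((5 - 4)*(8/6))*2 = (1*((⅙)*8))*2 = (1*(4/3))*2 = (4/3)*2 = 8/3 ≈ 2.6667)
z(W) = -9 + W + 2*W² (z(W) = W + ((W² + W²) - 9) = W + (2*W² - 9) = W + (-9 + 2*W²) = -9 + W + 2*W²)
z(f) - 1*40 = (-9 + 8/3 + 2*(8/3)²) - 1*40 = (-9 + 8/3 + 2*(64/9)) - 40 = (-9 + 8/3 + 128/9) - 40 = 71/9 - 40 = -289/9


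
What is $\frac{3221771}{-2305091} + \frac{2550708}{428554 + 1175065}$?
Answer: $\frac{713120865179}{3696487724329} \approx 0.19292$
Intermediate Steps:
$\frac{3221771}{-2305091} + \frac{2550708}{428554 + 1175065} = 3221771 \left(- \frac{1}{2305091}\right) + \frac{2550708}{1603619} = - \frac{3221771}{2305091} + 2550708 \cdot \frac{1}{1603619} = - \frac{3221771}{2305091} + \frac{2550708}{1603619} = \frac{713120865179}{3696487724329}$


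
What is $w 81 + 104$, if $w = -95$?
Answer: $-7591$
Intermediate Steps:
$w 81 + 104 = \left(-95\right) 81 + 104 = -7695 + 104 = -7591$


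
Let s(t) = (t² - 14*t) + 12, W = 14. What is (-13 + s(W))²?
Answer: 1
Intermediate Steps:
s(t) = 12 + t² - 14*t
(-13 + s(W))² = (-13 + (12 + 14² - 14*14))² = (-13 + (12 + 196 - 196))² = (-13 + 12)² = (-1)² = 1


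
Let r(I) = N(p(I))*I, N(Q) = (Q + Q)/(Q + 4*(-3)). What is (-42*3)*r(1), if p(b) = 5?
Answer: 180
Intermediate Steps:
N(Q) = 2*Q/(-12 + Q) (N(Q) = (2*Q)/(Q - 12) = (2*Q)/(-12 + Q) = 2*Q/(-12 + Q))
r(I) = -10*I/7 (r(I) = (2*5/(-12 + 5))*I = (2*5/(-7))*I = (2*5*(-⅐))*I = -10*I/7)
(-42*3)*r(1) = (-42*3)*(-10/7*1) = -126*(-10/7) = 180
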